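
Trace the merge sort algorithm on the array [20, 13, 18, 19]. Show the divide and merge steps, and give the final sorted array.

Merge sort trace:

Split: [20, 13, 18, 19] -> [20, 13] and [18, 19]
  Split: [20, 13] -> [20] and [13]
  Merge: [20] + [13] -> [13, 20]
  Split: [18, 19] -> [18] and [19]
  Merge: [18] + [19] -> [18, 19]
Merge: [13, 20] + [18, 19] -> [13, 18, 19, 20]

Final sorted array: [13, 18, 19, 20]

The merge sort proceeds by recursively splitting the array and merging sorted halves.
After all merges, the sorted array is [13, 18, 19, 20].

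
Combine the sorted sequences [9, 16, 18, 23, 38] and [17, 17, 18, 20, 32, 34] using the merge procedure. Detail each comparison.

Merging process:

Compare 9 vs 17: take 9 from left. Merged: [9]
Compare 16 vs 17: take 16 from left. Merged: [9, 16]
Compare 18 vs 17: take 17 from right. Merged: [9, 16, 17]
Compare 18 vs 17: take 17 from right. Merged: [9, 16, 17, 17]
Compare 18 vs 18: take 18 from left. Merged: [9, 16, 17, 17, 18]
Compare 23 vs 18: take 18 from right. Merged: [9, 16, 17, 17, 18, 18]
Compare 23 vs 20: take 20 from right. Merged: [9, 16, 17, 17, 18, 18, 20]
Compare 23 vs 32: take 23 from left. Merged: [9, 16, 17, 17, 18, 18, 20, 23]
Compare 38 vs 32: take 32 from right. Merged: [9, 16, 17, 17, 18, 18, 20, 23, 32]
Compare 38 vs 34: take 34 from right. Merged: [9, 16, 17, 17, 18, 18, 20, 23, 32, 34]
Append remaining from left: [38]. Merged: [9, 16, 17, 17, 18, 18, 20, 23, 32, 34, 38]

Final merged array: [9, 16, 17, 17, 18, 18, 20, 23, 32, 34, 38]
Total comparisons: 10

The merged array is [9, 16, 17, 17, 18, 18, 20, 23, 32, 34, 38], requiring 10 comparisons. The merge step runs in O(n) time where n is the total number of elements.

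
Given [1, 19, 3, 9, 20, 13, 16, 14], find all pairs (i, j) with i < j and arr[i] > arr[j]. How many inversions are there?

Finding inversions in [1, 19, 3, 9, 20, 13, 16, 14]:

(1, 2): arr[1]=19 > arr[2]=3
(1, 3): arr[1]=19 > arr[3]=9
(1, 5): arr[1]=19 > arr[5]=13
(1, 6): arr[1]=19 > arr[6]=16
(1, 7): arr[1]=19 > arr[7]=14
(4, 5): arr[4]=20 > arr[5]=13
(4, 6): arr[4]=20 > arr[6]=16
(4, 7): arr[4]=20 > arr[7]=14
(6, 7): arr[6]=16 > arr[7]=14

Total inversions: 9

The array has 9 inversion(s): (1,2), (1,3), (1,5), (1,6), (1,7), (4,5), (4,6), (4,7), (6,7). Each pair (i,j) satisfies i < j and arr[i] > arr[j].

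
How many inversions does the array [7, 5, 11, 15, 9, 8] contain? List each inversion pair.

Finding inversions in [7, 5, 11, 15, 9, 8]:

(0, 1): arr[0]=7 > arr[1]=5
(2, 4): arr[2]=11 > arr[4]=9
(2, 5): arr[2]=11 > arr[5]=8
(3, 4): arr[3]=15 > arr[4]=9
(3, 5): arr[3]=15 > arr[5]=8
(4, 5): arr[4]=9 > arr[5]=8

Total inversions: 6

The array has 6 inversion(s): (0,1), (2,4), (2,5), (3,4), (3,5), (4,5). Each pair (i,j) satisfies i < j and arr[i] > arr[j].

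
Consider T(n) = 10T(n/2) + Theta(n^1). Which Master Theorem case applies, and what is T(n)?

Master Theorem for T(n) = 10T(n/2) + O(n^1):

a = 10, b = 2, c = 1
log_b(a) = log_2(10) = 3.3219

Case 1: c = 1 < log_2(10) = 3.3219
T(n) = O(n^(log_2 10))

For T(n) = 10T(n/2) + O(n^1): log_2(10) = 3.3219. This is Case 1 of the Master Theorem (c < log_b(a), work dominated by leaves), giving O(n^(log_2 10)).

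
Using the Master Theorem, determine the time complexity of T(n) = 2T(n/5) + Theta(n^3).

Master Theorem for T(n) = 2T(n/5) + O(n^3):

a = 2, b = 5, c = 3
log_b(a) = log_5(2) = 0.4307

Case 3: c = 3 > log_5(2) = 0.4307
T(n) = O(n^3) = O(n^3)

For T(n) = 2T(n/5) + O(n^3): log_5(2) = 0.4307. This is Case 3 of the Master Theorem (c > log_b(a), work dominated by root), giving O(n^3).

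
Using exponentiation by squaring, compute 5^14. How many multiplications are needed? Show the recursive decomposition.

Computing 5^14 by squaring (build up from 5^1; each line after the first costs one multiplication):

5^1 = 5
5^2 = (5^1)^2 = 5^2 = 25
5^3 = 5 * 5^2 = 5 * 25 = 125
5^6 = (5^3)^2 = 125^2 = 15625
5^7 = 5 * 5^6 = 5 * 15625 = 78125
5^14 = (5^7)^2 = 78125^2 = 6103515625

Result: 6103515625
Multiplications needed: 5 (5 lines after 5^1)

5^14 = 6103515625. Using exponentiation by squaring, this requires 5 multiplications. The key idea: if the exponent is even, square the half-power; if odd, multiply by the base once.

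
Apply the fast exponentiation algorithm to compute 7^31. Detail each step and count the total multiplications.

Computing 7^31 by squaring (build up from 7^1; each line after the first costs one multiplication):

7^1 = 7
7^2 = (7^1)^2 = 7^2 = 49
7^3 = 7 * 7^2 = 7 * 49 = 343
7^6 = (7^3)^2 = 343^2 = 117649
7^7 = 7 * 7^6 = 7 * 117649 = 823543
7^14 = (7^7)^2 = 823543^2 = 678223072849
7^15 = 7 * 7^14 = 7 * 678223072849 = 4747561509943
7^30 = (7^15)^2 = 4747561509943^2 = 22539340290692258087863249
7^31 = 7 * 7^30 = 7 * 22539340290692258087863249 = 157775382034845806615042743

Result: 157775382034845806615042743
Multiplications needed: 8 (8 lines after 7^1)

7^31 = 157775382034845806615042743. Using exponentiation by squaring, this requires 8 multiplications. The key idea: if the exponent is even, square the half-power; if odd, multiply by the base once.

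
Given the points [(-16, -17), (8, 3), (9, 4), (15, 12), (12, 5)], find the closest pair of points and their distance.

Computing all pairwise distances among 5 points:

d((-16, -17), (8, 3)) = 31.241
d((-16, -17), (9, 4)) = 32.6497
d((-16, -17), (15, 12)) = 42.45
d((-16, -17), (12, 5)) = 35.609
d((8, 3), (9, 4)) = 1.4142 <-- minimum
d((8, 3), (15, 12)) = 11.4018
d((8, 3), (12, 5)) = 4.4721
d((9, 4), (15, 12)) = 10.0
d((9, 4), (12, 5)) = 3.1623
d((15, 12), (12, 5)) = 7.6158

Closest pair: (8, 3) and (9, 4) with distance 1.4142

The closest pair is (8, 3) and (9, 4) with Euclidean distance 1.4142. For 5 points, brute-force pairwise comparison is shown above. For large n, the divide-and-conquer algorithm (sort by x, recurse on halves, check the dividing strip) achieves O(n log n).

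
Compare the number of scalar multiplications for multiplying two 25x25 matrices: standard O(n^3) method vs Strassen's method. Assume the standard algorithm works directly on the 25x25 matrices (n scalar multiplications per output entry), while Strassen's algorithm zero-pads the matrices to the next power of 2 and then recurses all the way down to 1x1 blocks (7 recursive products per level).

Matrix multiplication for 25x25 matrices:

Strassen's algorithm requires power-of-2 dimensions. Pad 25x25 to 32x32 (next power of 2).

Standard algorithm: 25^3 = 15625 multiplications
Strassen's algorithm: 7^(log2(32)) = 7^5 = 16807 multiplications
Difference: 15625 - 16807 = -1182 (Strassen uses MORE here due to padding overhead — for small or just-over-power-of-2 n, padding can outweigh the per-level savings)

Standard: 15625 multiplications (25^3). Strassen: 16807 multiplications (7^5, after padding to 32x32). Strassen reduces 8 recursive multiplications to 7 at each level.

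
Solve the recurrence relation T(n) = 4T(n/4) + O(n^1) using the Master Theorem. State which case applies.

Master Theorem for T(n) = 4T(n/4) + O(n^1):

a = 4, b = 4, c = 1
log_b(a) = log_4(4) = 1.0000

Case 2: c = 1 = log_4(4) = 1.0000
T(n) = O(n^1 log n) = O(n log n)

For T(n) = 4T(n/4) + O(n^1): log_4(4) = 1.0000. This is Case 2 of the Master Theorem (c = log_b(a), equal work at all levels), giving O(n log n).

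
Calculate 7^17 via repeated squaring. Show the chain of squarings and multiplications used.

Computing 7^17 by squaring (build up from 7^1; each line after the first costs one multiplication):

7^1 = 7
7^2 = (7^1)^2 = 7^2 = 49
7^4 = (7^2)^2 = 49^2 = 2401
7^8 = (7^4)^2 = 2401^2 = 5764801
7^16 = (7^8)^2 = 5764801^2 = 33232930569601
7^17 = 7 * 7^16 = 7 * 33232930569601 = 232630513987207

Result: 232630513987207
Multiplications needed: 5 (5 lines after 7^1)

7^17 = 232630513987207. Using exponentiation by squaring, this requires 5 multiplications. The key idea: if the exponent is even, square the half-power; if odd, multiply by the base once.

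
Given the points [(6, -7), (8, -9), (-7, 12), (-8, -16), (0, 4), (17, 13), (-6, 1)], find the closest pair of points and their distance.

Computing all pairwise distances among 7 points:

d((6, -7), (8, -9)) = 2.8284 <-- minimum
d((6, -7), (-7, 12)) = 23.0217
d((6, -7), (-8, -16)) = 16.6433
d((6, -7), (0, 4)) = 12.53
d((6, -7), (17, 13)) = 22.8254
d((6, -7), (-6, 1)) = 14.4222
d((8, -9), (-7, 12)) = 25.807
d((8, -9), (-8, -16)) = 17.4642
d((8, -9), (0, 4)) = 15.2643
d((8, -9), (17, 13)) = 23.7697
d((8, -9), (-6, 1)) = 17.2047
d((-7, 12), (-8, -16)) = 28.0179
d((-7, 12), (0, 4)) = 10.6301
d((-7, 12), (17, 13)) = 24.0208
d((-7, 12), (-6, 1)) = 11.0454
d((-8, -16), (0, 4)) = 21.5407
d((-8, -16), (17, 13)) = 38.2884
d((-8, -16), (-6, 1)) = 17.1172
d((0, 4), (17, 13)) = 19.2354
d((0, 4), (-6, 1)) = 6.7082
d((17, 13), (-6, 1)) = 25.9422

Closest pair: (6, -7) and (8, -9) with distance 2.8284

The closest pair is (6, -7) and (8, -9) with Euclidean distance 2.8284. For 7 points, brute-force pairwise comparison is shown above. For large n, the divide-and-conquer algorithm (sort by x, recurse on halves, check the dividing strip) achieves O(n log n).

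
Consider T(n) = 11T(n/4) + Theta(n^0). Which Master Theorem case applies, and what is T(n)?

Master Theorem for T(n) = 11T(n/4) + O(n^0):

a = 11, b = 4, c = 0
log_b(a) = log_4(11) = 1.7297

Case 1: c = 0 < log_4(11) = 1.7297
T(n) = O(n^(log_4 11))

For T(n) = 11T(n/4) + O(n^0): log_4(11) = 1.7297. This is Case 1 of the Master Theorem (c < log_b(a), work dominated by leaves), giving O(n^(log_4 11)).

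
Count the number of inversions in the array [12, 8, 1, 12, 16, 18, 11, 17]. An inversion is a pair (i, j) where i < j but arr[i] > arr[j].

Finding inversions in [12, 8, 1, 12, 16, 18, 11, 17]:

(0, 1): arr[0]=12 > arr[1]=8
(0, 2): arr[0]=12 > arr[2]=1
(0, 6): arr[0]=12 > arr[6]=11
(1, 2): arr[1]=8 > arr[2]=1
(3, 6): arr[3]=12 > arr[6]=11
(4, 6): arr[4]=16 > arr[6]=11
(5, 6): arr[5]=18 > arr[6]=11
(5, 7): arr[5]=18 > arr[7]=17

Total inversions: 8

The array has 8 inversion(s): (0,1), (0,2), (0,6), (1,2), (3,6), (4,6), (5,6), (5,7). Each pair (i,j) satisfies i < j and arr[i] > arr[j].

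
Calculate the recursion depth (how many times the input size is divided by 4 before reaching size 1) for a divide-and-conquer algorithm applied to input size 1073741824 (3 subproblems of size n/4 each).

For divide and conquer with division factor 4:

Problem sizes at each level:
Level 0: 1073741824
Level 1: 268435456
Level 2: 67108864
Level 3: 16777216
Level 4: 4194304
Level 5: 1048576
Level 6: 262144
Level 7: 65536
Level 8: 16384
Level 9: 4096
Level 10: 1024
Level 11: 256
Level 12: 64
Level 13: 16
Level 14: 4
Level 15: 1

The root is level 0 and the size-1 base case is level 15 (the tree spans levels 0 through 15, i.e. 16 levels counting the root), so the depth is the number of divisions: log_4(1073741824) = 15

The recursion tree depth is log_4(1073741824) = 15. At each level, the problem size is divided by 4, so it takes 15 divisions to reduce to a base case of size 1. The algorithm makes 3 recursive calls at each level.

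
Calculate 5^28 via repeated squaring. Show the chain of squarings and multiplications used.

Computing 5^28 by squaring (build up from 5^1; each line after the first costs one multiplication):

5^1 = 5
5^2 = (5^1)^2 = 5^2 = 25
5^3 = 5 * 5^2 = 5 * 25 = 125
5^6 = (5^3)^2 = 125^2 = 15625
5^7 = 5 * 5^6 = 5 * 15625 = 78125
5^14 = (5^7)^2 = 78125^2 = 6103515625
5^28 = (5^14)^2 = 6103515625^2 = 37252902984619140625

Result: 37252902984619140625
Multiplications needed: 6 (6 lines after 5^1)

5^28 = 37252902984619140625. Using exponentiation by squaring, this requires 6 multiplications. The key idea: if the exponent is even, square the half-power; if odd, multiply by the base once.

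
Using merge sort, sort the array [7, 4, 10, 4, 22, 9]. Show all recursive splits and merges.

Merge sort trace:

Split: [7, 4, 10, 4, 22, 9] -> [7, 4, 10] and [4, 22, 9]
  Split: [7, 4, 10] -> [7] and [4, 10]
    Split: [4, 10] -> [4] and [10]
    Merge: [4] + [10] -> [4, 10]
  Merge: [7] + [4, 10] -> [4, 7, 10]
  Split: [4, 22, 9] -> [4] and [22, 9]
    Split: [22, 9] -> [22] and [9]
    Merge: [22] + [9] -> [9, 22]
  Merge: [4] + [9, 22] -> [4, 9, 22]
Merge: [4, 7, 10] + [4, 9, 22] -> [4, 4, 7, 9, 10, 22]

Final sorted array: [4, 4, 7, 9, 10, 22]

The merge sort proceeds by recursively splitting the array and merging sorted halves.
After all merges, the sorted array is [4, 4, 7, 9, 10, 22].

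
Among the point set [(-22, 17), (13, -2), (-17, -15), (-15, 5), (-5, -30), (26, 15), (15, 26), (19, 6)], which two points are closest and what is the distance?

Computing all pairwise distances among 8 points:

d((-22, 17), (13, -2)) = 39.8246
d((-22, 17), (-17, -15)) = 32.3883
d((-22, 17), (-15, 5)) = 13.8924
d((-22, 17), (-5, -30)) = 49.98
d((-22, 17), (26, 15)) = 48.0416
d((-22, 17), (15, 26)) = 38.0789
d((-22, 17), (19, 6)) = 42.45
d((13, -2), (-17, -15)) = 32.6956
d((13, -2), (-15, 5)) = 28.8617
d((13, -2), (-5, -30)) = 33.2866
d((13, -2), (26, 15)) = 21.4009
d((13, -2), (15, 26)) = 28.0713
d((13, -2), (19, 6)) = 10.0 <-- minimum
d((-17, -15), (-15, 5)) = 20.0998
d((-17, -15), (-5, -30)) = 19.2094
d((-17, -15), (26, 15)) = 52.4309
d((-17, -15), (15, 26)) = 52.0096
d((-17, -15), (19, 6)) = 41.6773
d((-15, 5), (-5, -30)) = 36.4005
d((-15, 5), (26, 15)) = 42.2019
d((-15, 5), (15, 26)) = 36.6197
d((-15, 5), (19, 6)) = 34.0147
d((-5, -30), (26, 15)) = 54.6443
d((-5, -30), (15, 26)) = 59.4643
d((-5, -30), (19, 6)) = 43.2666
d((26, 15), (15, 26)) = 15.5563
d((26, 15), (19, 6)) = 11.4018
d((15, 26), (19, 6)) = 20.3961

Closest pair: (13, -2) and (19, 6) with distance 10.0

The closest pair is (13, -2) and (19, 6) with Euclidean distance 10.0. For 8 points, brute-force pairwise comparison is shown above. For large n, the divide-and-conquer algorithm (sort by x, recurse on halves, check the dividing strip) achieves O(n log n).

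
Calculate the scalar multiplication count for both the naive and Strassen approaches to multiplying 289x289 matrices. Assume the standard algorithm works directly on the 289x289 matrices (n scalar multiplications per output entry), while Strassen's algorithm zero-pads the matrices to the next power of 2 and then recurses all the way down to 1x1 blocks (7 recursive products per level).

Matrix multiplication for 289x289 matrices:

Strassen's algorithm requires power-of-2 dimensions. Pad 289x289 to 512x512 (next power of 2).

Standard algorithm: 289^3 = 24137569 multiplications
Strassen's algorithm: 7^(log2(512)) = 7^9 = 40353607 multiplications
Difference: 24137569 - 40353607 = -16216038 (Strassen uses MORE here due to padding overhead — for small or just-over-power-of-2 n, padding can outweigh the per-level savings)

Standard: 24137569 multiplications (289^3). Strassen: 40353607 multiplications (7^9, after padding to 512x512). Strassen reduces 8 recursive multiplications to 7 at each level.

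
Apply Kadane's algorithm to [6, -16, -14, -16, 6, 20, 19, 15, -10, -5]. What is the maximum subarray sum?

Using Kadane's algorithm on [6, -16, -14, -16, 6, 20, 19, 15, -10, -5]:

Scanning through the array:
Position 1 (value -16): max_ending_here = -10, max_so_far = 6
Position 2 (value -14): max_ending_here = -14, max_so_far = 6
Position 3 (value -16): max_ending_here = -16, max_so_far = 6
Position 4 (value 6): max_ending_here = 6, max_so_far = 6
Position 5 (value 20): max_ending_here = 26, max_so_far = 26
Position 6 (value 19): max_ending_here = 45, max_so_far = 45
Position 7 (value 15): max_ending_here = 60, max_so_far = 60
Position 8 (value -10): max_ending_here = 50, max_so_far = 60
Position 9 (value -5): max_ending_here = 45, max_so_far = 60

Maximum subarray: [6, 20, 19, 15]
Maximum sum: 60

The maximum subarray is [6, 20, 19, 15] with sum 60. This subarray runs from index 4 to index 7.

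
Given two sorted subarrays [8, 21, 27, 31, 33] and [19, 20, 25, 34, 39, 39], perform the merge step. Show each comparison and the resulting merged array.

Merging process:

Compare 8 vs 19: take 8 from left. Merged: [8]
Compare 21 vs 19: take 19 from right. Merged: [8, 19]
Compare 21 vs 20: take 20 from right. Merged: [8, 19, 20]
Compare 21 vs 25: take 21 from left. Merged: [8, 19, 20, 21]
Compare 27 vs 25: take 25 from right. Merged: [8, 19, 20, 21, 25]
Compare 27 vs 34: take 27 from left. Merged: [8, 19, 20, 21, 25, 27]
Compare 31 vs 34: take 31 from left. Merged: [8, 19, 20, 21, 25, 27, 31]
Compare 33 vs 34: take 33 from left. Merged: [8, 19, 20, 21, 25, 27, 31, 33]
Append remaining from right: [34, 39, 39]. Merged: [8, 19, 20, 21, 25, 27, 31, 33, 34, 39, 39]

Final merged array: [8, 19, 20, 21, 25, 27, 31, 33, 34, 39, 39]
Total comparisons: 8

The merged array is [8, 19, 20, 21, 25, 27, 31, 33, 34, 39, 39], requiring 8 comparisons. The merge step runs in O(n) time where n is the total number of elements.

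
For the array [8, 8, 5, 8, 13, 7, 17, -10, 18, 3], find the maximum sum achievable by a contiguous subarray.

Using Kadane's algorithm on [8, 8, 5, 8, 13, 7, 17, -10, 18, 3]:

Scanning through the array:
Position 1 (value 8): max_ending_here = 16, max_so_far = 16
Position 2 (value 5): max_ending_here = 21, max_so_far = 21
Position 3 (value 8): max_ending_here = 29, max_so_far = 29
Position 4 (value 13): max_ending_here = 42, max_so_far = 42
Position 5 (value 7): max_ending_here = 49, max_so_far = 49
Position 6 (value 17): max_ending_here = 66, max_so_far = 66
Position 7 (value -10): max_ending_here = 56, max_so_far = 66
Position 8 (value 18): max_ending_here = 74, max_so_far = 74
Position 9 (value 3): max_ending_here = 77, max_so_far = 77

Maximum subarray: [8, 8, 5, 8, 13, 7, 17, -10, 18, 3]
Maximum sum: 77

The maximum subarray is [8, 8, 5, 8, 13, 7, 17, -10, 18, 3] with sum 77. This subarray runs from index 0 to index 9.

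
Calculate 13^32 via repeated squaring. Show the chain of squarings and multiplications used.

Computing 13^32 by squaring (build up from 13^1; each line after the first costs one multiplication):

13^1 = 13
13^2 = (13^1)^2 = 13^2 = 169
13^4 = (13^2)^2 = 169^2 = 28561
13^8 = (13^4)^2 = 28561^2 = 815730721
13^16 = (13^8)^2 = 815730721^2 = 665416609183179841
13^32 = (13^16)^2 = 665416609183179841^2 = 442779263776840698304313192148785281

Result: 442779263776840698304313192148785281
Multiplications needed: 5 (5 lines after 13^1)

13^32 = 442779263776840698304313192148785281. Using exponentiation by squaring, this requires 5 multiplications. The key idea: if the exponent is even, square the half-power; if odd, multiply by the base once.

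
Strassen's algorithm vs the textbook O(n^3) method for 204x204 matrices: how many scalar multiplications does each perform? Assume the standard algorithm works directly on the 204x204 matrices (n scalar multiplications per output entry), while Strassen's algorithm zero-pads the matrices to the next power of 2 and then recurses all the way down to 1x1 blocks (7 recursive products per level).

Matrix multiplication for 204x204 matrices:

Strassen's algorithm requires power-of-2 dimensions. Pad 204x204 to 256x256 (next power of 2).

Standard algorithm: 204^3 = 8489664 multiplications
Strassen's algorithm: 7^(log2(256)) = 7^8 = 5764801 multiplications
Savings: 8489664 - 5764801 = 2724863 multiplications

Standard: 8489664 multiplications (204^3). Strassen: 5764801 multiplications (7^8, after padding to 256x256). Strassen reduces 8 recursive multiplications to 7 at each level.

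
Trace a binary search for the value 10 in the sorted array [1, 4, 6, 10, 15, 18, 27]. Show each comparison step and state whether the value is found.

Binary search for 10 in [1, 4, 6, 10, 15, 18, 27]:

lo=0, hi=6, mid=3, arr[mid]=10 -> Found target at index 3!

Binary search finds 10 at index 3 after 1 comparisons. The search repeatedly halves the search space by comparing with the middle element.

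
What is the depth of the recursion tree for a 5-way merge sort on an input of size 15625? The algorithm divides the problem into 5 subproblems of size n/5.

For divide and conquer with division factor 5:

Problem sizes at each level:
Level 0: 15625
Level 1: 3125
Level 2: 625
Level 3: 125
Level 4: 25
Level 5: 5
Level 6: 1

The root is level 0 and the size-1 base case is level 6 (the tree spans levels 0 through 6, i.e. 7 levels counting the root), so the depth is the number of divisions: log_5(15625) = 6

The recursion tree depth is log_5(15625) = 6. At each level, the problem size is divided by 5, so it takes 6 divisions to reduce to a base case of size 1. The algorithm makes 5 recursive calls at each level.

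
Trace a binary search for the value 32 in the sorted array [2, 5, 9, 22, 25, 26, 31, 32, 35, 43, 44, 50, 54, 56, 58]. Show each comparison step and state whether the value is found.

Binary search for 32 in [2, 5, 9, 22, 25, 26, 31, 32, 35, 43, 44, 50, 54, 56, 58]:

lo=0, hi=14, mid=7, arr[mid]=32 -> Found target at index 7!

Binary search finds 32 at index 7 after 1 comparisons. The search repeatedly halves the search space by comparing with the middle element.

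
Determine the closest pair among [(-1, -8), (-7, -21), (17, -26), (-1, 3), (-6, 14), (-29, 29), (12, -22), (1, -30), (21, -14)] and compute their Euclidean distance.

Computing all pairwise distances among 9 points:

d((-1, -8), (-7, -21)) = 14.3178
d((-1, -8), (17, -26)) = 25.4558
d((-1, -8), (-1, 3)) = 11.0
d((-1, -8), (-6, 14)) = 22.561
d((-1, -8), (-29, 29)) = 46.4004
d((-1, -8), (12, -22)) = 19.105
d((-1, -8), (1, -30)) = 22.0907
d((-1, -8), (21, -14)) = 22.8035
d((-7, -21), (17, -26)) = 24.5153
d((-7, -21), (-1, 3)) = 24.7386
d((-7, -21), (-6, 14)) = 35.0143
d((-7, -21), (-29, 29)) = 54.626
d((-7, -21), (12, -22)) = 19.0263
d((-7, -21), (1, -30)) = 12.0416
d((-7, -21), (21, -14)) = 28.8617
d((17, -26), (-1, 3)) = 34.1321
d((17, -26), (-6, 14)) = 46.1411
d((17, -26), (-29, 29)) = 71.7008
d((17, -26), (12, -22)) = 6.4031 <-- minimum
d((17, -26), (1, -30)) = 16.4924
d((17, -26), (21, -14)) = 12.6491
d((-1, 3), (-6, 14)) = 12.083
d((-1, 3), (-29, 29)) = 38.2099
d((-1, 3), (12, -22)) = 28.178
d((-1, 3), (1, -30)) = 33.0606
d((-1, 3), (21, -14)) = 27.8029
d((-6, 14), (-29, 29)) = 27.4591
d((-6, 14), (12, -22)) = 40.2492
d((-6, 14), (1, -30)) = 44.5533
d((-6, 14), (21, -14)) = 38.8973
d((-29, 29), (12, -22)) = 65.437
d((-29, 29), (1, -30)) = 66.1891
d((-29, 29), (21, -14)) = 65.9469
d((12, -22), (1, -30)) = 13.6015
d((12, -22), (21, -14)) = 12.0416
d((1, -30), (21, -14)) = 25.6125

Closest pair: (17, -26) and (12, -22) with distance 6.4031

The closest pair is (17, -26) and (12, -22) with Euclidean distance 6.4031. For 9 points, brute-force pairwise comparison is shown above. For large n, the divide-and-conquer algorithm (sort by x, recurse on halves, check the dividing strip) achieves O(n log n).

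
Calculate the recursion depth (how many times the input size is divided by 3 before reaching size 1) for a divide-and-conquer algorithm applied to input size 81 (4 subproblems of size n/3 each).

For divide and conquer with division factor 3:

Problem sizes at each level:
Level 0: 81
Level 1: 27
Level 2: 9
Level 3: 3
Level 4: 1

The root is level 0 and the size-1 base case is level 4 (the tree spans levels 0 through 4, i.e. 5 levels counting the root), so the depth is the number of divisions: log_3(81) = 4

The recursion tree depth is log_3(81) = 4. At each level, the problem size is divided by 3, so it takes 4 divisions to reduce to a base case of size 1. The algorithm makes 4 recursive calls at each level.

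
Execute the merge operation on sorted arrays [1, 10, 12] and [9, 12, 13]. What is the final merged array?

Merging process:

Compare 1 vs 9: take 1 from left. Merged: [1]
Compare 10 vs 9: take 9 from right. Merged: [1, 9]
Compare 10 vs 12: take 10 from left. Merged: [1, 9, 10]
Compare 12 vs 12: take 12 from left. Merged: [1, 9, 10, 12]
Append remaining from right: [12, 13]. Merged: [1, 9, 10, 12, 12, 13]

Final merged array: [1, 9, 10, 12, 12, 13]
Total comparisons: 4

The merged array is [1, 9, 10, 12, 12, 13], requiring 4 comparisons. The merge step runs in O(n) time where n is the total number of elements.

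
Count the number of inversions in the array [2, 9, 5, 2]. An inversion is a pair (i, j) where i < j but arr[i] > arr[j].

Finding inversions in [2, 9, 5, 2]:

(1, 2): arr[1]=9 > arr[2]=5
(1, 3): arr[1]=9 > arr[3]=2
(2, 3): arr[2]=5 > arr[3]=2

Total inversions: 3

The array has 3 inversion(s): (1,2), (1,3), (2,3). Each pair (i,j) satisfies i < j and arr[i] > arr[j].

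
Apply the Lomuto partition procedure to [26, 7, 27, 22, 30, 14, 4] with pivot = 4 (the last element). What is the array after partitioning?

Lomuto partition with pivot = 4:

Initial array: [26, 7, 27, 22, 30, 14, 4]

arr[0]=26 > 4: no swap
arr[1]=7 > 4: no swap
arr[2]=27 > 4: no swap
arr[3]=22 > 4: no swap
arr[4]=30 > 4: no swap
arr[5]=14 > 4: no swap

Place pivot at position 0: [4, 7, 27, 22, 30, 14, 26]
Pivot position: 0

After partitioning with pivot 4, the array becomes [4, 7, 27, 22, 30, 14, 26]. The pivot is placed at index 0. All elements to the left of the pivot are <= 4, and all elements to the right are > 4.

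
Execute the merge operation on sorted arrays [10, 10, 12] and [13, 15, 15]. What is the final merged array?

Merging process:

Compare 10 vs 13: take 10 from left. Merged: [10]
Compare 10 vs 13: take 10 from left. Merged: [10, 10]
Compare 12 vs 13: take 12 from left. Merged: [10, 10, 12]
Append remaining from right: [13, 15, 15]. Merged: [10, 10, 12, 13, 15, 15]

Final merged array: [10, 10, 12, 13, 15, 15]
Total comparisons: 3

The merged array is [10, 10, 12, 13, 15, 15], requiring 3 comparisons. The merge step runs in O(n) time where n is the total number of elements.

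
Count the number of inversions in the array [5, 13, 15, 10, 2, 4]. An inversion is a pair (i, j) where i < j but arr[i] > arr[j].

Finding inversions in [5, 13, 15, 10, 2, 4]:

(0, 4): arr[0]=5 > arr[4]=2
(0, 5): arr[0]=5 > arr[5]=4
(1, 3): arr[1]=13 > arr[3]=10
(1, 4): arr[1]=13 > arr[4]=2
(1, 5): arr[1]=13 > arr[5]=4
(2, 3): arr[2]=15 > arr[3]=10
(2, 4): arr[2]=15 > arr[4]=2
(2, 5): arr[2]=15 > arr[5]=4
(3, 4): arr[3]=10 > arr[4]=2
(3, 5): arr[3]=10 > arr[5]=4

Total inversions: 10

The array has 10 inversion(s): (0,4), (0,5), (1,3), (1,4), (1,5), (2,3), (2,4), (2,5), (3,4), (3,5). Each pair (i,j) satisfies i < j and arr[i] > arr[j].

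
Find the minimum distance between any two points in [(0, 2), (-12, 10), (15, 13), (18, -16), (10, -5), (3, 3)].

Computing all pairwise distances among 6 points:

d((0, 2), (-12, 10)) = 14.4222
d((0, 2), (15, 13)) = 18.6011
d((0, 2), (18, -16)) = 25.4558
d((0, 2), (10, -5)) = 12.2066
d((0, 2), (3, 3)) = 3.1623 <-- minimum
d((-12, 10), (15, 13)) = 27.1662
d((-12, 10), (18, -16)) = 39.6989
d((-12, 10), (10, -5)) = 26.6271
d((-12, 10), (3, 3)) = 16.5529
d((15, 13), (18, -16)) = 29.1548
d((15, 13), (10, -5)) = 18.6815
d((15, 13), (3, 3)) = 15.6205
d((18, -16), (10, -5)) = 13.6015
d((18, -16), (3, 3)) = 24.2074
d((10, -5), (3, 3)) = 10.6301

Closest pair: (0, 2) and (3, 3) with distance 3.1623

The closest pair is (0, 2) and (3, 3) with Euclidean distance 3.1623. For 6 points, brute-force pairwise comparison is shown above. For large n, the divide-and-conquer algorithm (sort by x, recurse on halves, check the dividing strip) achieves O(n log n).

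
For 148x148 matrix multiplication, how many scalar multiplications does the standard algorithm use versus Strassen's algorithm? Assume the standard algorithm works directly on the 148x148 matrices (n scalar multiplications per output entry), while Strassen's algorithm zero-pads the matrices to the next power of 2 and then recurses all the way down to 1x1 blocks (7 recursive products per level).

Matrix multiplication for 148x148 matrices:

Strassen's algorithm requires power-of-2 dimensions. Pad 148x148 to 256x256 (next power of 2).

Standard algorithm: 148^3 = 3241792 multiplications
Strassen's algorithm: 7^(log2(256)) = 7^8 = 5764801 multiplications
Difference: 3241792 - 5764801 = -2523009 (Strassen uses MORE here due to padding overhead — for small or just-over-power-of-2 n, padding can outweigh the per-level savings)

Standard: 3241792 multiplications (148^3). Strassen: 5764801 multiplications (7^8, after padding to 256x256). Strassen reduces 8 recursive multiplications to 7 at each level.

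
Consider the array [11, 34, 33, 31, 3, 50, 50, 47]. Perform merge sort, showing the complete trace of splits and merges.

Merge sort trace:

Split: [11, 34, 33, 31, 3, 50, 50, 47] -> [11, 34, 33, 31] and [3, 50, 50, 47]
  Split: [11, 34, 33, 31] -> [11, 34] and [33, 31]
    Split: [11, 34] -> [11] and [34]
    Merge: [11] + [34] -> [11, 34]
    Split: [33, 31] -> [33] and [31]
    Merge: [33] + [31] -> [31, 33]
  Merge: [11, 34] + [31, 33] -> [11, 31, 33, 34]
  Split: [3, 50, 50, 47] -> [3, 50] and [50, 47]
    Split: [3, 50] -> [3] and [50]
    Merge: [3] + [50] -> [3, 50]
    Split: [50, 47] -> [50] and [47]
    Merge: [50] + [47] -> [47, 50]
  Merge: [3, 50] + [47, 50] -> [3, 47, 50, 50]
Merge: [11, 31, 33, 34] + [3, 47, 50, 50] -> [3, 11, 31, 33, 34, 47, 50, 50]

Final sorted array: [3, 11, 31, 33, 34, 47, 50, 50]

The merge sort proceeds by recursively splitting the array and merging sorted halves.
After all merges, the sorted array is [3, 11, 31, 33, 34, 47, 50, 50].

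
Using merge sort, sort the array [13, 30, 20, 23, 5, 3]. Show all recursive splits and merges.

Merge sort trace:

Split: [13, 30, 20, 23, 5, 3] -> [13, 30, 20] and [23, 5, 3]
  Split: [13, 30, 20] -> [13] and [30, 20]
    Split: [30, 20] -> [30] and [20]
    Merge: [30] + [20] -> [20, 30]
  Merge: [13] + [20, 30] -> [13, 20, 30]
  Split: [23, 5, 3] -> [23] and [5, 3]
    Split: [5, 3] -> [5] and [3]
    Merge: [5] + [3] -> [3, 5]
  Merge: [23] + [3, 5] -> [3, 5, 23]
Merge: [13, 20, 30] + [3, 5, 23] -> [3, 5, 13, 20, 23, 30]

Final sorted array: [3, 5, 13, 20, 23, 30]

The merge sort proceeds by recursively splitting the array and merging sorted halves.
After all merges, the sorted array is [3, 5, 13, 20, 23, 30].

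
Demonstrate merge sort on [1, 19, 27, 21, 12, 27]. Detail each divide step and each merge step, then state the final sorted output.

Merge sort trace:

Split: [1, 19, 27, 21, 12, 27] -> [1, 19, 27] and [21, 12, 27]
  Split: [1, 19, 27] -> [1] and [19, 27]
    Split: [19, 27] -> [19] and [27]
    Merge: [19] + [27] -> [19, 27]
  Merge: [1] + [19, 27] -> [1, 19, 27]
  Split: [21, 12, 27] -> [21] and [12, 27]
    Split: [12, 27] -> [12] and [27]
    Merge: [12] + [27] -> [12, 27]
  Merge: [21] + [12, 27] -> [12, 21, 27]
Merge: [1, 19, 27] + [12, 21, 27] -> [1, 12, 19, 21, 27, 27]

Final sorted array: [1, 12, 19, 21, 27, 27]

The merge sort proceeds by recursively splitting the array and merging sorted halves.
After all merges, the sorted array is [1, 12, 19, 21, 27, 27].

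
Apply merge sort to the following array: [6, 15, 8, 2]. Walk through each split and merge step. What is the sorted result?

Merge sort trace:

Split: [6, 15, 8, 2] -> [6, 15] and [8, 2]
  Split: [6, 15] -> [6] and [15]
  Merge: [6] + [15] -> [6, 15]
  Split: [8, 2] -> [8] and [2]
  Merge: [8] + [2] -> [2, 8]
Merge: [6, 15] + [2, 8] -> [2, 6, 8, 15]

Final sorted array: [2, 6, 8, 15]

The merge sort proceeds by recursively splitting the array and merging sorted halves.
After all merges, the sorted array is [2, 6, 8, 15].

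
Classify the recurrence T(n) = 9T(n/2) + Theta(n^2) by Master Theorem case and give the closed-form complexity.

Master Theorem for T(n) = 9T(n/2) + O(n^2):

a = 9, b = 2, c = 2
log_b(a) = log_2(9) = 3.1699

Case 1: c = 2 < log_2(9) = 3.1699
T(n) = O(n^(log_2 9))

For T(n) = 9T(n/2) + O(n^2): log_2(9) = 3.1699. This is Case 1 of the Master Theorem (c < log_b(a), work dominated by leaves), giving O(n^(log_2 9)).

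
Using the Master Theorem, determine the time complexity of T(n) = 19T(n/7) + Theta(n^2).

Master Theorem for T(n) = 19T(n/7) + O(n^2):

a = 19, b = 7, c = 2
log_b(a) = log_7(19) = 1.5131

Case 3: c = 2 > log_7(19) = 1.5131
T(n) = O(n^2) = O(n^2)

For T(n) = 19T(n/7) + O(n^2): log_7(19) = 1.5131. This is Case 3 of the Master Theorem (c > log_b(a), work dominated by root), giving O(n^2).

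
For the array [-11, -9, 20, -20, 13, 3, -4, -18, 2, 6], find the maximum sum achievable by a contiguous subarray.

Using Kadane's algorithm on [-11, -9, 20, -20, 13, 3, -4, -18, 2, 6]:

Scanning through the array:
Position 1 (value -9): max_ending_here = -9, max_so_far = -9
Position 2 (value 20): max_ending_here = 20, max_so_far = 20
Position 3 (value -20): max_ending_here = 0, max_so_far = 20
Position 4 (value 13): max_ending_here = 13, max_so_far = 20
Position 5 (value 3): max_ending_here = 16, max_so_far = 20
Position 6 (value -4): max_ending_here = 12, max_so_far = 20
Position 7 (value -18): max_ending_here = -6, max_so_far = 20
Position 8 (value 2): max_ending_here = 2, max_so_far = 20
Position 9 (value 6): max_ending_here = 8, max_so_far = 20

Maximum subarray: [20]
Maximum sum: 20

The maximum subarray is [20] with sum 20. This subarray runs from index 2 to index 2.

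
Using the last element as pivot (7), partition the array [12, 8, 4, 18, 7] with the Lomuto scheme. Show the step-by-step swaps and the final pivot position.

Lomuto partition with pivot = 7:

Initial array: [12, 8, 4, 18, 7]

arr[0]=12 > 7: no swap
arr[1]=8 > 7: no swap
arr[2]=4 <= 7: swap with position 0, array becomes [4, 8, 12, 18, 7]
arr[3]=18 > 7: no swap

Place pivot at position 1: [4, 7, 12, 18, 8]
Pivot position: 1

After partitioning with pivot 7, the array becomes [4, 7, 12, 18, 8]. The pivot is placed at index 1. All elements to the left of the pivot are <= 7, and all elements to the right are > 7.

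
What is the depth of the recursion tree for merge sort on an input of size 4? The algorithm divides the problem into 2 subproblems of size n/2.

For divide and conquer with division factor 2:

Problem sizes at each level:
Level 0: 4
Level 1: 2
Level 2: 1

The root is level 0 and the size-1 base case is level 2 (the tree spans levels 0 through 2, i.e. 3 levels counting the root), so the depth is the number of divisions: log_2(4) = 2

The recursion tree depth is log_2(4) = 2. At each level, the problem size is divided by 2, so it takes 2 divisions to reduce to a base case of size 1. The algorithm makes 2 recursive calls at each level.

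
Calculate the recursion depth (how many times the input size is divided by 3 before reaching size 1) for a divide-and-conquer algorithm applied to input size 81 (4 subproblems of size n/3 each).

For divide and conquer with division factor 3:

Problem sizes at each level:
Level 0: 81
Level 1: 27
Level 2: 9
Level 3: 3
Level 4: 1

The root is level 0 and the size-1 base case is level 4 (the tree spans levels 0 through 4, i.e. 5 levels counting the root), so the depth is the number of divisions: log_3(81) = 4

The recursion tree depth is log_3(81) = 4. At each level, the problem size is divided by 3, so it takes 4 divisions to reduce to a base case of size 1. The algorithm makes 4 recursive calls at each level.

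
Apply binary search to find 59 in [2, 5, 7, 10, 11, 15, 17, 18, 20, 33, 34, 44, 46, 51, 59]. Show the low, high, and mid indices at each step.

Binary search for 59 in [2, 5, 7, 10, 11, 15, 17, 18, 20, 33, 34, 44, 46, 51, 59]:

lo=0, hi=14, mid=7, arr[mid]=18 -> 18 < 59, search right half
lo=8, hi=14, mid=11, arr[mid]=44 -> 44 < 59, search right half
lo=12, hi=14, mid=13, arr[mid]=51 -> 51 < 59, search right half
lo=14, hi=14, mid=14, arr[mid]=59 -> Found target at index 14!

Binary search finds 59 at index 14 after 4 comparisons. The search repeatedly halves the search space by comparing with the middle element.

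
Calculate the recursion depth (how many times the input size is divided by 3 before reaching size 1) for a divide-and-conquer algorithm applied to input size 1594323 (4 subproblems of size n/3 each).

For divide and conquer with division factor 3:

Problem sizes at each level:
Level 0: 1594323
Level 1: 531441
Level 2: 177147
Level 3: 59049
Level 4: 19683
Level 5: 6561
Level 6: 2187
Level 7: 729
Level 8: 243
Level 9: 81
Level 10: 27
Level 11: 9
Level 12: 3
Level 13: 1

The root is level 0 and the size-1 base case is level 13 (the tree spans levels 0 through 13, i.e. 14 levels counting the root), so the depth is the number of divisions: log_3(1594323) = 13

The recursion tree depth is log_3(1594323) = 13. At each level, the problem size is divided by 3, so it takes 13 divisions to reduce to a base case of size 1. The algorithm makes 4 recursive calls at each level.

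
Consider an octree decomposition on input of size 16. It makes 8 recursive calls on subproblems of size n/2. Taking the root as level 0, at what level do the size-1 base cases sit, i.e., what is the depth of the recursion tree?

For divide and conquer with division factor 2:

Problem sizes at each level:
Level 0: 16
Level 1: 8
Level 2: 4
Level 3: 2
Level 4: 1

The root is level 0 and the size-1 base case is level 4 (the tree spans levels 0 through 4, i.e. 5 levels counting the root), so the depth is the number of divisions: log_2(16) = 4

The recursion tree depth is log_2(16) = 4. At each level, the problem size is divided by 2, so it takes 4 divisions to reduce to a base case of size 1. The algorithm makes 8 recursive calls at each level.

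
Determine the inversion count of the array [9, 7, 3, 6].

Finding inversions in [9, 7, 3, 6]:

(0, 1): arr[0]=9 > arr[1]=7
(0, 2): arr[0]=9 > arr[2]=3
(0, 3): arr[0]=9 > arr[3]=6
(1, 2): arr[1]=7 > arr[2]=3
(1, 3): arr[1]=7 > arr[3]=6

Total inversions: 5

The array has 5 inversion(s): (0,1), (0,2), (0,3), (1,2), (1,3). Each pair (i,j) satisfies i < j and arr[i] > arr[j].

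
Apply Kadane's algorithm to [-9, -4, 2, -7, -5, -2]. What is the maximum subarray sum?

Using Kadane's algorithm on [-9, -4, 2, -7, -5, -2]:

Scanning through the array:
Position 1 (value -4): max_ending_here = -4, max_so_far = -4
Position 2 (value 2): max_ending_here = 2, max_so_far = 2
Position 3 (value -7): max_ending_here = -5, max_so_far = 2
Position 4 (value -5): max_ending_here = -5, max_so_far = 2
Position 5 (value -2): max_ending_here = -2, max_so_far = 2

Maximum subarray: [2]
Maximum sum: 2

The maximum subarray is [2] with sum 2. This subarray runs from index 2 to index 2.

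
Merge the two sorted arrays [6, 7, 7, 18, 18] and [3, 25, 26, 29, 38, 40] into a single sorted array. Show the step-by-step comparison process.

Merging process:

Compare 6 vs 3: take 3 from right. Merged: [3]
Compare 6 vs 25: take 6 from left. Merged: [3, 6]
Compare 7 vs 25: take 7 from left. Merged: [3, 6, 7]
Compare 7 vs 25: take 7 from left. Merged: [3, 6, 7, 7]
Compare 18 vs 25: take 18 from left. Merged: [3, 6, 7, 7, 18]
Compare 18 vs 25: take 18 from left. Merged: [3, 6, 7, 7, 18, 18]
Append remaining from right: [25, 26, 29, 38, 40]. Merged: [3, 6, 7, 7, 18, 18, 25, 26, 29, 38, 40]

Final merged array: [3, 6, 7, 7, 18, 18, 25, 26, 29, 38, 40]
Total comparisons: 6

The merged array is [3, 6, 7, 7, 18, 18, 25, 26, 29, 38, 40], requiring 6 comparisons. The merge step runs in O(n) time where n is the total number of elements.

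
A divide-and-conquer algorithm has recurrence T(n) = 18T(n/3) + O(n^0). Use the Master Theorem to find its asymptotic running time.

Master Theorem for T(n) = 18T(n/3) + O(n^0):

a = 18, b = 3, c = 0
log_b(a) = log_3(18) = 2.6309

Case 1: c = 0 < log_3(18) = 2.6309
T(n) = O(n^(log_3 18))

For T(n) = 18T(n/3) + O(n^0): log_3(18) = 2.6309. This is Case 1 of the Master Theorem (c < log_b(a), work dominated by leaves), giving O(n^(log_3 18)).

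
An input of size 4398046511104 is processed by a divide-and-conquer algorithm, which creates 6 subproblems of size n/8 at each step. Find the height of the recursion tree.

For divide and conquer with division factor 8:

Problem sizes at each level:
Level 0: 4398046511104
Level 1: 549755813888
Level 2: 68719476736
Level 3: 8589934592
Level 4: 1073741824
Level 5: 134217728
Level 6: 16777216
Level 7: 2097152
Level 8: 262144
Level 9: 32768
Level 10: 4096
Level 11: 512
Level 12: 64
Level 13: 8
Level 14: 1

The root is level 0 and the size-1 base case is level 14 (the tree spans levels 0 through 14, i.e. 15 levels counting the root), so the depth is the number of divisions: log_8(4398046511104) = 14

The recursion tree depth is log_8(4398046511104) = 14. At each level, the problem size is divided by 8, so it takes 14 divisions to reduce to a base case of size 1. The algorithm makes 6 recursive calls at each level.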